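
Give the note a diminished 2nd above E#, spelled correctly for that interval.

F

A second above E lands on the letter F.
A diminished second spans 0 semitones, so E# moves to pitch class 5. On the letter F that is F.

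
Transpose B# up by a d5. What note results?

F#

A fifth above B lands on the letter F.
A diminished fifth spans 6 semitones, so B# moves to pitch class 6. On the letter F that is F#.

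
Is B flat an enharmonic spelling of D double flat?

No

Two spellings are enharmonically equivalent only if they share a pitch class.
Here Bb → 10, Dbb → 0; 0 ≠ 10, so they are not.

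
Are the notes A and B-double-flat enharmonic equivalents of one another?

A is pitch class 9; Bbb is pitch class 9.
All spellings map to pitch class 9, so they are enharmonically equivalent.

Yes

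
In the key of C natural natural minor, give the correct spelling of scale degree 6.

The C natural minor scale runs C D Eb F G Ab Bb.
Degree 6 is Ab.

Ab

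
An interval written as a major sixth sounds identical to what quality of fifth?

A major sixth spans 9 semitones.
A fifth spanning 9 semitones is doubly augmented (the perfect fifth is 7).

doubly augmented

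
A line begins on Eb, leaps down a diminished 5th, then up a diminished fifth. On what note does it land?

Eb

A diminished fifth down from Eb is A (letter A, 6 semitones down).
A diminished fifth up from A is Eb (letter E, 6 semitones up).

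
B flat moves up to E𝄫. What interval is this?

Counting letters B–C–D–E gives a fourth.
Bb→Ebb = 4 semitones, 1 narrower than the perfect fourth (5), so diminished.

diminished fourth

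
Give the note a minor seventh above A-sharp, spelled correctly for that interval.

A seventh above A lands on the letter G.
A minor seventh spans 10 semitones, so A# moves to pitch class 8. On the letter G that is G#.

G#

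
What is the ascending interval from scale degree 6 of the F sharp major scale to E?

Scale degree 6 of F# major is D#.
D# up to E: letters D→E make it a second; 1 semitone makes it minor.

minor second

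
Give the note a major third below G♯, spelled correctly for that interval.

E

G down a major third is Eb, so the target letter is E.
From G#, a major third is 4 semitones down: E.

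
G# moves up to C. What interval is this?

diminished fourth

The letter names run G→C, a span of 3 letter steps, so the interval is some kind of fourth.
G# to C is 4 semitones. A perfect fourth is 5, so 4 makes it diminished.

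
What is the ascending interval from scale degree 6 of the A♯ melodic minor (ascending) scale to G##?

Scale degree 6 of A# melodic minor (ascending) is F##.
F## up to G##: letters F→G make it a second; 2 semitones makes it major.

major second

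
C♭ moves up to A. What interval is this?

augmented sixth

The letter names run C→A, a span of 5 letter steps, so the interval is some kind of sixth.
Cb to A is 10 semitones. A major sixth is 9, so 10 makes it augmented.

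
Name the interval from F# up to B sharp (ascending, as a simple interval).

augmented fourth

The letter names run F→B, a span of 3 letter steps, so the interval is some kind of fourth.
F# to B# is 6 semitones. A perfect fourth is 5, so 6 makes it augmented.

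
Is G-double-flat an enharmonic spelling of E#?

Gbb is pitch class 5; E# is pitch class 5.
All spellings map to pitch class 5, so they are enharmonically equivalent.

Yes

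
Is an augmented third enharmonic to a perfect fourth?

Yes

An augmented third spans 5 semitones; a perfect fourth spans 5.
They are enharmonically equivalent.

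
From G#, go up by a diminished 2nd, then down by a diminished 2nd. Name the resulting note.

G#

A diminished second up from G# is Ab (letter A, 0 semitones up).
A diminished second down from Ab is G# (letter G, 0 semitones down).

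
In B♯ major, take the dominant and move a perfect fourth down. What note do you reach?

The dominant of B# major is F##.
A perfect fourth (5 semitones) below F## lands on the letter C, giving C##.

C##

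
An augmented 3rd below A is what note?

A down a major third is F, so the target letter is F.
From A, an augmented third is 5 semitones down: Fb.

Fb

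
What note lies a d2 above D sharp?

Eb

A second above D lands on the letter E.
A diminished second spans 0 semitones, so D# moves to pitch class 3. On the letter E that is Eb.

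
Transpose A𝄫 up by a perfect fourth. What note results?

A fourth above A lands on the letter D.
A perfect fourth spans 5 semitones, so Abb moves to pitch class 0. On the letter D that is Dbb.

Dbb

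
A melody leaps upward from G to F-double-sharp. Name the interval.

augmented seventh

Counting letters G–A–B–C–D–E–F gives a seventh.
G→F## = 12 semitones, 1 wider than the major seventh (11), so augmented.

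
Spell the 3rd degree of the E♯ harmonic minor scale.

G#

The E# harmonic minor scale runs E# F## G# A# B# C# D##.
Degree 3 is G#.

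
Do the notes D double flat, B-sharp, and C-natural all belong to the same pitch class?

Dbb = pitch class 0 and B# = pitch class 0 and C = pitch class 0 — the same pitch class, so they are enharmonic equivalents.

Yes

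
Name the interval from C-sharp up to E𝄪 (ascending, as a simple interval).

The letter names run C→E, a span of 2 letter steps, so the interval is some kind of third.
C# to E## is 5 semitones. A major third is 4, so 5 makes it augmented.

augmented third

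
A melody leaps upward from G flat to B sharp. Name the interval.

doubly augmented third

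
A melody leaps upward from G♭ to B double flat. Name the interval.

Counting letters G–A–B gives a third.
Gb→Bbb = 3 semitones, 1 narrower than the major third (4), so minor.

minor third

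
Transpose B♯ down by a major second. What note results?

A#

B down a major second is A, so the target letter is A.
From B#, a major second is 2 semitones down: A#.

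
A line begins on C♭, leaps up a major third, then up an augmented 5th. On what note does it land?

B

A major third up from Cb is Eb (letter E, 4 semitones up).
An augmented fifth up from Eb is B (letter B, 8 semitones up).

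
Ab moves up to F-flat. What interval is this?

minor sixth

Counting letters A–B–C–D–E–F gives a sixth.
Ab→Fb = 8 semitones, 1 narrower than the major sixth (9), so minor.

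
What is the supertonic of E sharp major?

F##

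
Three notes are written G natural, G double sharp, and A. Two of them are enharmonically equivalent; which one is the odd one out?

In 12-tone equal temperament, enharmonic equivalents share a pitch class. G is pitch class 7; G## is pitch class 9; A is pitch class 9.
G## and A share pitch class 9, while G is pitch class 7.

G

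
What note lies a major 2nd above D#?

E#

A second above D lands on the letter E.
A major second spans 2 semitones, so D# moves to pitch class 5. On the letter E that is E#.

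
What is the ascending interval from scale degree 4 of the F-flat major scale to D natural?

augmented third

Scale degree 4 of Fb major is Bbb.
Bbb up to D: letters B→D make it a third; 5 semitones makes it augmented.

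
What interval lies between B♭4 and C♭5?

Counting letters B–C gives a second.
Bb→Cb = 1 semitone, 1 narrower than the major second (2), so minor.

minor second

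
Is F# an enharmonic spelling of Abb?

No

F# is pitch class 6; Abb is pitch class 7.
The pitch classes differ (6 vs. 7), so they are not enharmonic equivalents.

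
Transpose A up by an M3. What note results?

C#

A up a major third is C#, so the target letter is C.
From A, a major third is 4 semitones up: C#.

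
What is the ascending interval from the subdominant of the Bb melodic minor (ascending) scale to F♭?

The subdominant of Bb melodic minor (ascending) is Eb.
Eb up to Fb: letters E→F make it a second; 1 semitone makes it minor.

minor second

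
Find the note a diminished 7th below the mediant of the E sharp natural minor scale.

The mediant of E# natural minor is G#.
A diminished seventh (9 semitones) below G# lands on the letter A, giving A##.

A##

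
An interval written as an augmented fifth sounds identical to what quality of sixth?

minor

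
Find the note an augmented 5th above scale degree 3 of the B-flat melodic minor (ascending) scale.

A

Scale degree 3 of Bb melodic minor (ascending) is Db.
An augmented fifth (8 semitones) above Db lands on the letter A, giving A.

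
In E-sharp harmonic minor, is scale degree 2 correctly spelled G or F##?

F##

Each scale degree takes a distinct letter name. Degree 2 of a scale on E must use the letter F.
F## and G are enharmonically the same pitch, but only F## uses the letter F, so it is the correct spelling here.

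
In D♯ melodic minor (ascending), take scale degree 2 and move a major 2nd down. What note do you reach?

D#

Scale degree 2 of D# melodic minor (ascending) is E#.
A major second (2 semitones) below E# lands on the letter D, giving D#.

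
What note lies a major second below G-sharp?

F#

A second below G lands on the letter F.
A major second spans 2 semitones, so G# moves to pitch class 6. On the letter F that is F#.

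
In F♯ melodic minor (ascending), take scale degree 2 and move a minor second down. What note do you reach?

Scale degree 2 of F# melodic minor (ascending) is G#.
A minor second (1 semitone) below G# lands on the letter F, giving F##.

F##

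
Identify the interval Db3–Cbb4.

diminished seventh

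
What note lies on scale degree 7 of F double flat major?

Degree 7 takes the letter 6 steps above F, which is E.
In major, degree 7 sits 11 semitones above the tonic. Fbb + 11 semitones is pitch class 2, spelled on E as Ebb.

Ebb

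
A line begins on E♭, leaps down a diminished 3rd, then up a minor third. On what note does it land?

A diminished third down from Eb is C# (letter C, 2 semitones down).
A minor third up from C# is E (letter E, 3 semitones up).

E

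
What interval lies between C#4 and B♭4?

The letter names run C→B, a span of 6 letter steps, so the interval is some kind of seventh.
C# to Bb is 9 semitones. A major seventh is 11, so 9 makes it diminished.

diminished seventh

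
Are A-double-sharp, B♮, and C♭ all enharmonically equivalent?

Yes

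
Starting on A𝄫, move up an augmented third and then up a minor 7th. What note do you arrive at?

An augmented third up from Abb is C (letter C, 5 semitones up).
A minor seventh up from C is Bb (letter B, 10 semitones up).

Bb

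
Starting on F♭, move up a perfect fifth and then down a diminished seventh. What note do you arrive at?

A perfect fifth up from Fb is Cb (letter C, 7 semitones up).
A diminished seventh down from Cb is D (letter D, 9 semitones down).

D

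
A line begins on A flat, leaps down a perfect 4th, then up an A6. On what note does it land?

C#

A perfect fourth down from Ab is Eb (letter E, 5 semitones down).
An augmented sixth up from Eb is C# (letter C, 10 semitones up).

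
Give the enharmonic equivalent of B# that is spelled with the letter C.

Plain C sits at the same pitch as B#, so on the letter C the same pitch needs a natural: C.

C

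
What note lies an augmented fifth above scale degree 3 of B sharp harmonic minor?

A##

Scale degree 3 of B# harmonic minor is D#.
An augmented fifth (8 semitones) above D# lands on the letter A, giving A##.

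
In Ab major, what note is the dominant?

The Ab major scale runs Ab Bb C Db Eb F G.
Degree 5 is Eb.

Eb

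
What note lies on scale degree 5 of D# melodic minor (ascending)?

The D# melodic minor (ascending) scale runs D# E# F# G# A# B# C##.
Degree 5 is A#.

A#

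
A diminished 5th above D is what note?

Ab

D up a perfect fifth is A, so the target letter is A.
From D, a diminished fifth is 6 semitones up: Ab.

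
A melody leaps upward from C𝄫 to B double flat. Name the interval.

major seventh

The letter names run C→B, a span of 6 letter steps, so the interval is some kind of seventh.
Cbb to Bbb is 11 semitones. A major seventh is 11, so 11 makes it major.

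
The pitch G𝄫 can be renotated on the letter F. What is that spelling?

F

Plain F sits at the same pitch as Gbb, so on the letter F the same pitch needs a natural: F.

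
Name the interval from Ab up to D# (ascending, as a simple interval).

Counting letters A–B–C–D gives a fourth.
Ab→D# = 7 semitones, 2 wider than the perfect fourth (5), so doubly augmented.

doubly augmented fourth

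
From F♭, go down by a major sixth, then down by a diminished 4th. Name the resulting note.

Eb

A major sixth down from Fb is Abb (letter A, 9 semitones down).
A diminished fourth down from Abb is Eb (letter E, 4 semitones down).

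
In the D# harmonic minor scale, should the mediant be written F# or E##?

Each scale degree takes a distinct letter name. Degree 3 of a scale on D must use the letter F.
F# and E## are enharmonically the same pitch, but only F# uses the letter F, so it is the correct spelling here.

F#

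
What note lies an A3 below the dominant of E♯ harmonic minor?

G

The dominant of E# harmonic minor is B#.
An augmented third (5 semitones) below B# lands on the letter G, giving G.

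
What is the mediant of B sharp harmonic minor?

D#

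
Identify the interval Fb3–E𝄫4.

minor seventh

Counting letters F–G–A–B–C–D–E gives a seventh.
Fb→Ebb = 10 semitones, 1 narrower than the major seventh (11), so minor.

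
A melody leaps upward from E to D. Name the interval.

minor seventh

The letter names run E→D, a span of 6 letter steps, so the interval is some kind of seventh.
E to D is 10 semitones. A major seventh is 11, so 10 makes it minor.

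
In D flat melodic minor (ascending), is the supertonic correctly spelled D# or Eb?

Eb

Each scale degree takes a distinct letter name. Degree 2 of a scale on D must use the letter E.
Eb and D# are enharmonically the same pitch, but only Eb uses the letter E, so it is the correct spelling here.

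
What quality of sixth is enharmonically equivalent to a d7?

major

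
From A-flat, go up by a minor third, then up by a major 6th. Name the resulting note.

A minor third up from Ab is Cb (letter C, 3 semitones up).
A major sixth up from Cb is Ab (letter A, 9 semitones up).

Ab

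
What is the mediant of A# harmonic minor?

C#

The A# harmonic minor scale runs A# B# C# D# E# F# G##.
Degree 3 is C#.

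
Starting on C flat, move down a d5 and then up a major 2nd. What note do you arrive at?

G

A diminished fifth down from Cb is F (letter F, 6 semitones down).
A major second up from F is G (letter G, 2 semitones up).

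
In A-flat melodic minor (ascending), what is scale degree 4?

Db

Degree 4 takes the letter 3 steps above A, which is D.
In melodic minor (ascending), degree 4 sits 5 semitones above the tonic. Ab + 5 semitones is pitch class 1, spelled on D as Db.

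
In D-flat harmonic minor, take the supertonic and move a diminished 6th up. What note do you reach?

Cbb

The supertonic of Db harmonic minor is Eb.
A diminished sixth (7 semitones) above Eb lands on the letter C, giving Cbb.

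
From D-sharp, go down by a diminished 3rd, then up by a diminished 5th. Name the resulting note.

F##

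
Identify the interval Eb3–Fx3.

doubly augmented second

Counting letters E–F gives a second.
Eb→F## = 4 semitones, 2 wider than the major second (2), so doubly augmented.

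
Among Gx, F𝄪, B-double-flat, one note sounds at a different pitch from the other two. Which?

F##

In 12-tone equal temperament, enharmonic equivalents share a pitch class. G## is pitch class 9; F## is pitch class 7; Bbb is pitch class 9.
G## and Bbb share pitch class 9, while F## is pitch class 7.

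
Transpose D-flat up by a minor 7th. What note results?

D up a major seventh is C#, so the target letter is C.
From Db, a minor seventh is 10 semitones up: Cb.

Cb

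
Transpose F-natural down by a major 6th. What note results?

F down a major sixth is Ab, so the target letter is A.
From F, a major sixth is 9 semitones down: Ab.

Ab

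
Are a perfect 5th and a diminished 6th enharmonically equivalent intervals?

Yes

A perfect fifth spans 7 semitones; a diminished sixth spans 7.
They are enharmonically equivalent.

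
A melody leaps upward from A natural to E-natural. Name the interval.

Counting letters A–B–C–D–E gives a fifth.
A→E = 7 semitones, exactly the perfect fifth.

perfect fifth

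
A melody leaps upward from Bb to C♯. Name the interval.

The letter names run B→C, a span of 1 letter step, so the interval is some kind of second.
Bb to C# is 3 semitones. A major second is 2, so 3 makes it augmented.

augmented second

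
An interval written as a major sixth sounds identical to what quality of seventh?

A major sixth spans 9 semitones.
A seventh spanning 9 semitones is diminished (the major seventh is 11).

diminished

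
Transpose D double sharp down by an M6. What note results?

F##

A sixth below D lands on the letter F.
A major sixth spans 9 semitones, so D## moves to pitch class 7. On the letter F that is F##.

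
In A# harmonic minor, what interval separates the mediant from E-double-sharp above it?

The mediant of A# harmonic minor is C#.
C# up to E##: letters C→E make it a third; 5 semitones makes it augmented.

augmented third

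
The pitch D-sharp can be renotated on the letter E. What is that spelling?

Plain E sits 1 semitone above D#, so on the letter E the same pitch needs a flat: Eb.

Eb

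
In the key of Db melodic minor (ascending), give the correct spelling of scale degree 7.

C

Degree 7 takes the letter 6 steps above D, which is C.
In melodic minor (ascending), degree 7 sits 11 semitones above the tonic. Db + 11 semitones is pitch class 0, spelled on C as C.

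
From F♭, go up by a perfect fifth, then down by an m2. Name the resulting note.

Bb

A perfect fifth up from Fb is Cb (letter C, 7 semitones up).
A minor second down from Cb is Bb (letter B, 1 semitone down).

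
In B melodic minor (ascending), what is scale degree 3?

Degree 3 takes the letter 2 steps above B, which is D.
In melodic minor (ascending), degree 3 sits 3 semitones above the tonic. B + 3 semitones is pitch class 2, spelled on D as D.

D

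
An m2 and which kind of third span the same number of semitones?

doubly diminished

A minor second spans 1 semitone.
A third spanning 1 semitone is doubly diminished (the major third is 4).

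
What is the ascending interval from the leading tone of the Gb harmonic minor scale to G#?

augmented second

The leading tone of Gb harmonic minor is F.
F up to G#: letters F→G make it a second; 3 semitones makes it augmented.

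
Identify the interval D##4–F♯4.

diminished third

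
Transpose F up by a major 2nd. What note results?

G

F up a major second is G, so the target letter is G.
From F, a major second is 2 semitones up: G.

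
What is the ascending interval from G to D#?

The letter names run G→D, a span of 4 letter steps, so the interval is some kind of fifth.
G to D# is 8 semitones. A perfect fifth is 7, so 8 makes it augmented.

augmented fifth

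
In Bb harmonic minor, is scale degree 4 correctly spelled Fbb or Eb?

Each scale degree takes a distinct letter name. Degree 4 of a scale on B must use the letter E.
Eb and Fbb are enharmonically the same pitch, but only Eb uses the letter E, so it is the correct spelling here.

Eb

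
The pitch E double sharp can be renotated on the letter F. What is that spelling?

F#

Plain F sits 1 semitone below E##, so on the letter F the same pitch needs a sharp: F#.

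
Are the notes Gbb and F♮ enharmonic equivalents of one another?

Yes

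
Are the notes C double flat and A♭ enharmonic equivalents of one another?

Cbb is pitch class 10; Ab is pitch class 8.
The pitch classes differ (10 vs. 8), so they are not enharmonic equivalents.

No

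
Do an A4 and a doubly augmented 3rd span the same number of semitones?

An augmented fourth spans 6 semitones; a doubly augmented third spans 6.
They are enharmonically equivalent.

Yes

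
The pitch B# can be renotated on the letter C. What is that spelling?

B# is pitch class 0. The letter C alone is pitch class 0.
Pitch class 0 on C needs no accidental: C.

C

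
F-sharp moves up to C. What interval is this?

The letter names run F→C, a span of 4 letter steps, so the interval is some kind of fifth.
F# to C is 6 semitones. A perfect fifth is 7, so 6 makes it diminished.

diminished fifth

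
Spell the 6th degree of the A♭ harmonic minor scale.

Fb

The Ab harmonic minor scale runs Ab Bb Cb Db Eb Fb G.
Degree 6 is Fb.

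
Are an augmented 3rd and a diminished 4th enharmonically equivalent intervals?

No

An augmented third spans 5 semitones; a diminished fourth spans 4.
The spans differ, so they are not enharmonic equivalents.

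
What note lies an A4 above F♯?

B#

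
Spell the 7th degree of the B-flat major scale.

A

The Bb major scale runs Bb C D Eb F G A.
Degree 7 is A.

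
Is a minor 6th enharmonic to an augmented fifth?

A minor sixth spans 8 semitones; an augmented fifth spans 8.
They are enharmonically equivalent.

Yes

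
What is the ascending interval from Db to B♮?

augmented sixth

The letter names run D→B, a span of 5 letter steps, so the interval is some kind of sixth.
Db to B is 10 semitones. A major sixth is 9, so 10 makes it augmented.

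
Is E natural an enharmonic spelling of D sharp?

No

E is pitch class 4; D# is pitch class 3.
The pitch classes differ (4 vs. 3), so they are not enharmonic equivalents.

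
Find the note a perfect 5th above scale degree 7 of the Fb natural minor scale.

Scale degree 7 of Fb natural minor is Ebb.
A perfect fifth (7 semitones) above Ebb lands on the letter B, giving Bbb.

Bbb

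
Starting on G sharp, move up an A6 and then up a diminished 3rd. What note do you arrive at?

G#

An augmented sixth up from G# is E## (letter E, 10 semitones up).
A diminished third up from E## is G# (letter G, 2 semitones up).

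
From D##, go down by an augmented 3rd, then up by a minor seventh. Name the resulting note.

A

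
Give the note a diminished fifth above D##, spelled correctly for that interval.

A#

D up a perfect fifth is A, so the target letter is A.
From D##, a diminished fifth is 6 semitones up: A#.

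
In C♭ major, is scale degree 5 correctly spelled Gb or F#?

Gb

Each scale degree takes a distinct letter name. Degree 5 of a scale on C must use the letter G.
Gb and F# are enharmonically the same pitch, but only Gb uses the letter G, so it is the correct spelling here.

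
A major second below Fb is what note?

Ebb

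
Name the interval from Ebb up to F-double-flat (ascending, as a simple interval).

The letter names run E→F, a span of 1 letter step, so the interval is some kind of second.
Ebb to Fbb is 1 semitone. A major second is 2, so 1 makes it minor.

minor second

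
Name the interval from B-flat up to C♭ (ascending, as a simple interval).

Counting letters B–C gives a second.
Bb→Cb = 1 semitone, 1 narrower than the major second (2), so minor.

minor second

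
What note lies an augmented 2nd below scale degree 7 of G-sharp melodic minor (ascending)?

Scale degree 7 of G# melodic minor (ascending) is F##.
An augmented second (3 semitones) below F## lands on the letter E, giving E.

E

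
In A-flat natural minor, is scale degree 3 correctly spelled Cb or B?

Cb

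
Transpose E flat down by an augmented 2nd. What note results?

Dbb

E down a major second is D, so the target letter is D.
From Eb, an augmented second is 3 semitones down: Dbb.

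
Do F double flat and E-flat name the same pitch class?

Fbb is pitch class 3; Eb is pitch class 3.
All spellings map to pitch class 3, so they are enharmonically equivalent.

Yes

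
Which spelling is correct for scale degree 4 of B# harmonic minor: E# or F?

Each scale degree takes a distinct letter name. Degree 4 of a scale on B must use the letter E.
E# and F are enharmonically the same pitch, but only E# uses the letter E, so it is the correct spelling here.

E#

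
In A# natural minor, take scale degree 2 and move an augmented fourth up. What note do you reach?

E##

Scale degree 2 of A# natural minor is B#.
An augmented fourth (6 semitones) above B# lands on the letter E, giving E##.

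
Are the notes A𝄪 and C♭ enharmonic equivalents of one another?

A## = pitch class 11 and Cb = pitch class 11 — the same pitch class, so they are enharmonic equivalents.

Yes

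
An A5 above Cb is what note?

G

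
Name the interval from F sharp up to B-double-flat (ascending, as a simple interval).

doubly diminished fourth

Counting letters F–G–A–B gives a fourth.
F#→Bbb = 3 semitones, 2 narrower than the perfect fourth (5), so doubly diminished.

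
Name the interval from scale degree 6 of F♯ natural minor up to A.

Scale degree 6 of F# natural minor is D.
D up to A: letters D→A make it a fifth; 7 semitones makes it perfect.

perfect fifth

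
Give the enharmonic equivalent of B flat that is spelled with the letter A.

A#

Plain A sits 1 semitone below Bb, so on the letter A the same pitch needs a sharp: A#.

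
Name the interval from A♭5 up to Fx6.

Counting letters A–B–C–D–E–F gives a sixth.
Ab→F## = 11 semitones, 2 wider than the major sixth (9), so doubly augmented.

doubly augmented sixth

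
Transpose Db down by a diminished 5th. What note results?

A fifth below D lands on the letter G.
A diminished fifth spans 6 semitones, so Db moves to pitch class 7. On the letter G that is G.

G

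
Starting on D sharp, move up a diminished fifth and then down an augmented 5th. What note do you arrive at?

Db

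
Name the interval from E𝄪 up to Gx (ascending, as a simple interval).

minor third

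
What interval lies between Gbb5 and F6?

Counting letters G–A–B–C–D–E–F gives a seventh.
Gbb→F = 12 semitones, 1 wider than the major seventh (11), so augmented.

augmented seventh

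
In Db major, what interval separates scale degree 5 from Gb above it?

Scale degree 5 of Db major is Ab.
Ab up to Gb: letters A→G make it a seventh; 10 semitones makes it minor.

minor seventh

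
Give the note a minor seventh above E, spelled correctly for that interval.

D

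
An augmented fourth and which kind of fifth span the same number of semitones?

An augmented fourth spans 6 semitones.
A fifth spanning 6 semitones is diminished (the perfect fifth is 7).

diminished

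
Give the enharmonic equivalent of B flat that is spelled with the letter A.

Bb is pitch class 10. The letter A alone is pitch class 9.
To reach pitch class 10 from A requires an offset of +1 semitone, i.e. sharp: A#.

A#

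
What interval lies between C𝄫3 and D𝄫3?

The letter names run C→D, a span of 1 letter step, so the interval is some kind of second.
Cbb to Dbb is 2 semitones. A major second is 2, so 2 makes it major.

major second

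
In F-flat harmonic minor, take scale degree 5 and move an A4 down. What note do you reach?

Gbb

Scale degree 5 of Fb harmonic minor is Cb.
An augmented fourth (6 semitones) below Cb lands on the letter G, giving Gbb.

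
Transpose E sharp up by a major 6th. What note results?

C##

E up a major sixth is C#, so the target letter is C.
From E#, a major sixth is 9 semitones up: C##.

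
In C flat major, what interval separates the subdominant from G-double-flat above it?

minor second

The subdominant of Cb major is Fb.
Fb up to Gbb: letters F→G make it a second; 1 semitone makes it minor.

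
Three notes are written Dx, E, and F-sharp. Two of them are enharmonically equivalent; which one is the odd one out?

F#

In 12-tone equal temperament, enharmonic equivalents share a pitch class. D## is pitch class 4; E is pitch class 4; F# is pitch class 6.
D## and E share pitch class 4, while F# is pitch class 6.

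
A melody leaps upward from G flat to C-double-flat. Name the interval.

The letter names run G→C, a span of 3 letter steps, so the interval is some kind of fourth.
Gb to Cbb is 4 semitones. A perfect fourth is 5, so 4 makes it diminished.

diminished fourth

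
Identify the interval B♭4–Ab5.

minor seventh

Counting letters B–C–D–E–F–G–A gives a seventh.
Bb→Ab = 10 semitones, 1 narrower than the major seventh (11), so minor.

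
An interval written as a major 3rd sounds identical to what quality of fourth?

diminished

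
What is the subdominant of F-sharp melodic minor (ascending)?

B

The F# melodic minor (ascending) scale runs F# G# A B C# D# E#.
Degree 4 is B.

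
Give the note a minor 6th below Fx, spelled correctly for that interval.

A##

F down a major sixth is Ab, so the target letter is A.
From F##, a minor sixth is 8 semitones down: A##.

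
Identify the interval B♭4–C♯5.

augmented second

Counting letters B–C gives a second.
Bb→C# = 3 semitones, 1 wider than the major second (2), so augmented.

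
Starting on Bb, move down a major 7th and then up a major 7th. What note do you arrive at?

Bb

A major seventh down from Bb is Cb (letter C, 11 semitones down).
A major seventh up from Cb is Bb (letter B, 11 semitones up).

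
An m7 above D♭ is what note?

Cb

A seventh above D lands on the letter C.
A minor seventh spans 10 semitones, so Db moves to pitch class 11. On the letter C that is Cb.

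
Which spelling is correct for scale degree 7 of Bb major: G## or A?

A

Each scale degree takes a distinct letter name. Degree 7 of a scale on B must use the letter A.
A and G## are enharmonically the same pitch, but only A uses the letter A, so it is the correct spelling here.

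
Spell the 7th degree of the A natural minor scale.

G

Degree 7 takes the letter 6 steps above A, which is G.
In natural minor, degree 7 sits 10 semitones above the tonic. A + 10 semitones is pitch class 7, spelled on G as G.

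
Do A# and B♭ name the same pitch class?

A# is pitch class 10; Bb is pitch class 10.
All spellings map to pitch class 10, so they are enharmonically equivalent.

Yes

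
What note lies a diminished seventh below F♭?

F down a major seventh is Gb, so the target letter is G.
From Fb, a diminished seventh is 9 semitones down: G.

G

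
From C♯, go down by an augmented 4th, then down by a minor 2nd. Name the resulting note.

F#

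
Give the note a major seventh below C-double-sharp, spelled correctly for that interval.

D#

A seventh below C lands on the letter D.
A major seventh spans 11 semitones, so C## moves to pitch class 3. On the letter D that is D#.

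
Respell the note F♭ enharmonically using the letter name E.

E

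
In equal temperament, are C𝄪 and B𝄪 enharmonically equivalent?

No

C## is pitch class 2; B## is pitch class 1.
The pitch classes differ (2 vs. 1), so they are not enharmonic equivalents.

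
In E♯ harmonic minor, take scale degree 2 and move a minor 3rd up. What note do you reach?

A#

Scale degree 2 of E# harmonic minor is F##.
A minor third (3 semitones) above F## lands on the letter A, giving A#.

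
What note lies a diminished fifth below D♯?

A fifth below D lands on the letter G.
A diminished fifth spans 6 semitones, so D# moves to pitch class 9. On the letter G that is G##.

G##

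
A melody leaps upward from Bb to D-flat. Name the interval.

minor third

The letter names run B→D, a span of 2 letter steps, so the interval is some kind of third.
Bb to Db is 3 semitones. A major third is 4, so 3 makes it minor.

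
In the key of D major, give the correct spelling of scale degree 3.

Degree 3 takes the letter 2 steps above D, which is F.
In major, degree 3 sits 4 semitones above the tonic. D + 4 semitones is pitch class 6, spelled on F as F#.

F#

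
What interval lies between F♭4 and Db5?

major sixth

The letter names run F→D, a span of 5 letter steps, so the interval is some kind of sixth.
Fb to Db is 9 semitones. A major sixth is 9, so 9 makes it major.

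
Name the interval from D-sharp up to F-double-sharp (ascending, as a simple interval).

major third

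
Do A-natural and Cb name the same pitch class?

A is pitch class 9; Cb is pitch class 11.
The pitch classes differ (9 vs. 11), so they are not enharmonic equivalents.

No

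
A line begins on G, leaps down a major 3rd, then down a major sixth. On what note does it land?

Gb

A major third down from G is Eb (letter E, 4 semitones down).
A major sixth down from Eb is Gb (letter G, 9 semitones down).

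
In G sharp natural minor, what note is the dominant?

Degree 5 takes the letter 4 steps above G, which is D.
In natural minor, degree 5 sits 7 semitones above the tonic. G# + 7 semitones is pitch class 3, spelled on D as D#.

D#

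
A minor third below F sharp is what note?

F down a major third is Db, so the target letter is D.
From F#, a minor third is 3 semitones down: D#.

D#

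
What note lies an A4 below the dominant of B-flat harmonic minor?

Cb

The dominant of Bb harmonic minor is F.
An augmented fourth (6 semitones) below F lands on the letter C, giving Cb.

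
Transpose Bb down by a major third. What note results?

Gb

A third below B lands on the letter G.
A major third spans 4 semitones, so Bb moves to pitch class 6. On the letter G that is Gb.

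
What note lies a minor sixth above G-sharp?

G up a major sixth is E, so the target letter is E.
From G#, a minor sixth is 8 semitones up: E.

E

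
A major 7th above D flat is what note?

A seventh above D lands on the letter C.
A major seventh spans 11 semitones, so Db moves to pitch class 0. On the letter C that is C.

C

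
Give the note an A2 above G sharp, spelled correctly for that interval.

A##

A second above G lands on the letter A.
An augmented second spans 3 semitones, so G# moves to pitch class 11. On the letter A that is A##.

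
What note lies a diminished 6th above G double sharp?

E

A sixth above G lands on the letter E.
A diminished sixth spans 7 semitones, so G## moves to pitch class 4. On the letter E that is E.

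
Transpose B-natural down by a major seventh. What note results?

C

B down a major seventh is C, so the target letter is C.
From B, a major seventh is 11 semitones down: C.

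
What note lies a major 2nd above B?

C#

B up a major second is C#, so the target letter is C.
From B, a major second is 2 semitones up: C#.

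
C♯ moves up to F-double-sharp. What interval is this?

augmented fourth

Counting letters C–D–E–F gives a fourth.
C#→F## = 6 semitones, 1 wider than the perfect fourth (5), so augmented.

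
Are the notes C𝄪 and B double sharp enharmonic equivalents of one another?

No

C## is pitch class 2; B## is pitch class 1.
The pitch classes differ (2 vs. 1), so they are not enharmonic equivalents.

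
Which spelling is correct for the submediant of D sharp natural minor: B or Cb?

B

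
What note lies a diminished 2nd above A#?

A up a major second is B, so the target letter is B.
From A#, a diminished second is 0 semitones up: Bb.

Bb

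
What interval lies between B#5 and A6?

diminished seventh

The letter names run B→A, a span of 6 letter steps, so the interval is some kind of seventh.
B# to A is 9 semitones. A major seventh is 11, so 9 makes it diminished.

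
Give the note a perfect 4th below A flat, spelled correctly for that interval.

Eb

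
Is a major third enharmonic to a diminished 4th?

Yes

A major third spans 4 semitones; a diminished fourth spans 4.
They are enharmonically equivalent.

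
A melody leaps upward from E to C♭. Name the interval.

diminished sixth

Counting letters E–F–G–A–B–C gives a sixth.
E→Cb = 7 semitones, 2 narrower than the major sixth (9), so diminished.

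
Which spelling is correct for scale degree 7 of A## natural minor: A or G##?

Each scale degree takes a distinct letter name. Degree 7 of a scale on A must use the letter G.
G## and A are enharmonically the same pitch, but only G## uses the letter G, so it is the correct spelling here.

G##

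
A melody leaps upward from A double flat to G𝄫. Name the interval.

minor seventh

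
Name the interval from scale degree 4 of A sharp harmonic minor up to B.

Scale degree 4 of A# harmonic minor is D#.
D# up to B: letters D→B make it a sixth; 8 semitones makes it minor.

minor sixth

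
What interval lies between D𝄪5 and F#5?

The letter names run D→F, a span of 2 letter steps, so the interval is some kind of third.
D## to F# is 2 semitones. A major third is 4, so 2 makes it diminished.

diminished third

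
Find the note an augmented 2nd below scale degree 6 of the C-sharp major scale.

G

Scale degree 6 of C# major is A#.
An augmented second (3 semitones) below A# lands on the letter G, giving G.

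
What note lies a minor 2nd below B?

A second below B lands on the letter A.
A minor second spans 1 semitone, so B moves to pitch class 10. On the letter A that is A#.

A#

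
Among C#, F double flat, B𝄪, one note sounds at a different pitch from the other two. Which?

Fbb

In 12-tone equal temperament, enharmonic equivalents share a pitch class. C# is pitch class 1; Fbb is pitch class 3; B## is pitch class 1.
C# and B## share pitch class 1, while Fbb is pitch class 3.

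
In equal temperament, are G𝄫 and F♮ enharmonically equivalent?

Yes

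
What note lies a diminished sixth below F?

F down a major sixth is Ab, so the target letter is A.
From F, a diminished sixth is 7 semitones down: A#.

A#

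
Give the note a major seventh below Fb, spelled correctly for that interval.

A seventh below F lands on the letter G.
A major seventh spans 11 semitones, so Fb moves to pitch class 5. On the letter G that is Gbb.

Gbb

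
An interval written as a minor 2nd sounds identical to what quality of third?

doubly diminished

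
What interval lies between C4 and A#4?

The letter names run C→A, a span of 5 letter steps, so the interval is some kind of sixth.
C to A# is 10 semitones. A major sixth is 9, so 10 makes it augmented.

augmented sixth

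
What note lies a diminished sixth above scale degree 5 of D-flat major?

Scale degree 5 of Db major is Ab.
A diminished sixth (7 semitones) above Ab lands on the letter F, giving Fbb.

Fbb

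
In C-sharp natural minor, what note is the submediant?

A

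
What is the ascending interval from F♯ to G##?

augmented second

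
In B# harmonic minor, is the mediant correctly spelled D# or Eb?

Each scale degree takes a distinct letter name. Degree 3 of a scale on B must use the letter D.
D# and Eb are enharmonically the same pitch, but only D# uses the letter D, so it is the correct spelling here.

D#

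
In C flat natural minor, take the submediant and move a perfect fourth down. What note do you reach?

Ebb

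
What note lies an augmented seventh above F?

F up a major seventh is E, so the target letter is E.
From F, an augmented seventh is 12 semitones up: E#.

E#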